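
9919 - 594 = 9325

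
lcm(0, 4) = 0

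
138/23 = 6 = 6.00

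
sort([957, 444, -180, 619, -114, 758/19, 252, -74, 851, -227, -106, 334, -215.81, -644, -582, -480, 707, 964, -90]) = [-644, -582, -480, -227, -215.81, -180, -114, -106, -90, -74, 758/19, 252, 334, 444, 619, 707, 851, 957, 964]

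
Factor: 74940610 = 2^1 * 5^1 * 293^1 * 25577^1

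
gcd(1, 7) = 1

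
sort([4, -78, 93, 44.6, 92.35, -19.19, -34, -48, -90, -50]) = [-90, -78, -50, -48, -34, -19.19, 4, 44.6, 92.35, 93]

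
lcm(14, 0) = 0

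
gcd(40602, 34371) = 201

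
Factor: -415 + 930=5^1 * 103^1=515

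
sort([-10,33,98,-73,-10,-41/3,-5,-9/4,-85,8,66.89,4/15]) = [-85,-73,-41/3,-10,-10,-5,-9/4,4/15,8,33,66.89,98]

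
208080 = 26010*8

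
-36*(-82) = 2952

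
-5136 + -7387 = -12523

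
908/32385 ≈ 0.0280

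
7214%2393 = 35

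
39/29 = 1 + 10/29 ≈ 1.34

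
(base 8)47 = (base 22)1h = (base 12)33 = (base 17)25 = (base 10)39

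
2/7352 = 1/3676 ≈ 0.000272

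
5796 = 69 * 84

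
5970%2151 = 1668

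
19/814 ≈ 0.0233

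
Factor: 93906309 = 3^1*7^1*23^1*199^1*977^1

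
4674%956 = 850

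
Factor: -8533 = -1*7^1*23^1*53^1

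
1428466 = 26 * 54941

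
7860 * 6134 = 48213240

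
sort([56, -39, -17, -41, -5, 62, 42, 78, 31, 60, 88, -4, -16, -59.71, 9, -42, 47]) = [-59.71, -42, -41, -39, -17, -16, -5, -4, 9, 31, 42, 47, 56, 60, 62, 78, 88]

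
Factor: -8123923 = -1 * 2213^1 * 3671^1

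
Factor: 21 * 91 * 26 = 2^1 * 3^1 * 7^2 * 13^2 = 49686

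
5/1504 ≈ 0.00332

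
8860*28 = 248080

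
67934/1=67934=67934.00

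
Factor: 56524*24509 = 2^2*13^1*1087^1*24509^1 = 1385346716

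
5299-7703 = -2404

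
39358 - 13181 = 26177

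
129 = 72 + 57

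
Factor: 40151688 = 2^3 * 3^1 * 17^1 * 98411^1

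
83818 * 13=1089634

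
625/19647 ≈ 0.0318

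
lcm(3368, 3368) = 3368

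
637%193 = 58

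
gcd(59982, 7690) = 1538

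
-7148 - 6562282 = -6569430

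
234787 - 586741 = -351954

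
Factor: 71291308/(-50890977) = -1*2^2*3^(-3)*11^1*1319^(-1)*1429^(-1)*1620257^1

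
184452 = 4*46113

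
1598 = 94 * 17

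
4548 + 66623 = 71171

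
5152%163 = 99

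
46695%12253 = 9936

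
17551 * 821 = 14409371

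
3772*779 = 2938388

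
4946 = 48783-43837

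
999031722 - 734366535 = 264665187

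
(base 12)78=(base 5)332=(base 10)92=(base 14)68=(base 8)134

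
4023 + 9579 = 13602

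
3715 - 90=3625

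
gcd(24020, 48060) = 20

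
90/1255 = 18/251 ≈ 0.0717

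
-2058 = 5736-7794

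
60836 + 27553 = 88389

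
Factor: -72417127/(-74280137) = 17^1 * 1523^1 * 2797^1 * 74280137^(-1)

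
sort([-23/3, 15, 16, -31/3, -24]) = [-24, -31/3, -23/3, 15, 16]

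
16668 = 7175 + 9493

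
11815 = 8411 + 3404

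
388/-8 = -48-1/2 = -48.50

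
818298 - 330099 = 488199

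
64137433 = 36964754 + 27172679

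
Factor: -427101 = -1 * 3^1 * 19^1 * 59^1 * 127^1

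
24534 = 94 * 261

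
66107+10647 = 76754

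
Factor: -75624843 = -1*3^1*7^1*59^1*67^1*911^1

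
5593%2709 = 175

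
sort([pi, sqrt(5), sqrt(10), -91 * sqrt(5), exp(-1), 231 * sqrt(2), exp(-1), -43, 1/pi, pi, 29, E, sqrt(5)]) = [-91 * sqrt(5), -43, 1/pi, exp(-1), exp(-1), sqrt(5), sqrt(5), E, pi, pi, sqrt(10), 29, 231 * sqrt(2)]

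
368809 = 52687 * 7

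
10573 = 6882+3691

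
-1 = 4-5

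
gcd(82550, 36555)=5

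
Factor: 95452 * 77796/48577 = 2^4 * 3^2 * 7^2 * 31^(-1) * 487^1 * 1567^(-1) * 2161^1 = 7425783792/48577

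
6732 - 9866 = -3134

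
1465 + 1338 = 2803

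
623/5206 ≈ 0.120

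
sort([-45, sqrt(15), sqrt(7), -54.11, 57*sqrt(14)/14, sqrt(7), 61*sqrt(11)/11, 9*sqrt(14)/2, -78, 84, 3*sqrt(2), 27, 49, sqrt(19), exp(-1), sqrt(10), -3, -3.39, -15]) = [-78, -54.11, -45, -15, -3.39, -3, exp(-1), sqrt(7), sqrt(7), sqrt(10), sqrt(15), 3*sqrt(2), sqrt(19), 57*sqrt(14)/14, 9*sqrt(14)/2, 61*sqrt(11)/11, 27, 49, 84]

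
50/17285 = 10/3457 ≈ 0.00289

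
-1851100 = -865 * 2140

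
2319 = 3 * 773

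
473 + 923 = 1396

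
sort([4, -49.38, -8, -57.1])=[-57.1, -49.38, -8, 4]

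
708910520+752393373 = 1461303893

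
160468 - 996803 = -836335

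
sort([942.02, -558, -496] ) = [-558, -496, 942.02] 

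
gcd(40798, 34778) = 2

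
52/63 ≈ 0.825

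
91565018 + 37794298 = 129359316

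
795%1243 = 795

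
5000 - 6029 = -1029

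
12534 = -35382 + 47916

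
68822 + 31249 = 100071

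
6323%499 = 335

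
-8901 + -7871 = -16772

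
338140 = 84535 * 4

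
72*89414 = 6437808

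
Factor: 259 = 7^1 * 37^1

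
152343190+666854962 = 819198152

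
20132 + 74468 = 94600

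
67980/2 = 33990 = 33990.00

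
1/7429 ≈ 0.000135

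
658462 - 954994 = -296532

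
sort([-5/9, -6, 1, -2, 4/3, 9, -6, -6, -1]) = [-6, -6, -6, -2, -1, -5/9, 1, 4/3, 9]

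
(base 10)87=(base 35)2h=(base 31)2p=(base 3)10020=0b1010111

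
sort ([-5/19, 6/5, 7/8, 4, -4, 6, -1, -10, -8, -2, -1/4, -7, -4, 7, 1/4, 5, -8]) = [-10, -8, -8, -7, -4, -4, -2, -1, -5/19, -1/4, 1/4, 7/8, 6/5, 4, 5, 6, 7]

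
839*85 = 71315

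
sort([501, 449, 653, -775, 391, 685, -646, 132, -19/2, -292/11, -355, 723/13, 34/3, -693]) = [-775, -693, -646, -355, -292/11, -19/2, 34/3, 723/13, 132, 391, 449, 501, 653, 685]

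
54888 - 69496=-14608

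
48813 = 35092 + 13721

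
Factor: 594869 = 11^1*41^1*1319^1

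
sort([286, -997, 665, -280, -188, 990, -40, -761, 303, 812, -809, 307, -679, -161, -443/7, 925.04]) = [-997, -809, -761, -679, -280, -188, -161, -443/7, -40, 286, 303, 307, 665, 812, 925.04, 990]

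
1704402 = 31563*54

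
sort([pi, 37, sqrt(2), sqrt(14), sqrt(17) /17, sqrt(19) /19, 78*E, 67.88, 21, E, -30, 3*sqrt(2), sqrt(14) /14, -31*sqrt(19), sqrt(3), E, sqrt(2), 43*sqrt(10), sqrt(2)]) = [-31*sqrt(19), -30, sqrt(19) /19, sqrt(17) /17, sqrt(14) /14, sqrt(2), sqrt(2), sqrt(2), sqrt(3), E, E, pi, sqrt(14), 3*sqrt(2), 21, 37, 67.88, 43*sqrt(10), 78*E]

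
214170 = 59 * 3630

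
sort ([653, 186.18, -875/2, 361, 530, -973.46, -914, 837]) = [-973.46, -914, -875/2, 186.18, 361, 530, 653, 837]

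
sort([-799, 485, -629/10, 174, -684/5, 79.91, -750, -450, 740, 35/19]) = [-799, -750, -450, -684/5, -629/10, 35/19, 79.91, 174, 485, 740]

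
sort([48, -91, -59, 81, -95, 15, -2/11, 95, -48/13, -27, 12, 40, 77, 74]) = [-95, -91, -59, -27, -48/13, -2/11, 12, 15, 40, 48, 74, 77, 81, 95]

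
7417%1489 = 1461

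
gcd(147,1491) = 21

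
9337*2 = 18674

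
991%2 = 1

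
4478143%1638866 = 1200411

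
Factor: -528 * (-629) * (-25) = -1 * 2^4 * 3^1 * 5^2 * 11^1 * 17^1 * 37^1 = -8302800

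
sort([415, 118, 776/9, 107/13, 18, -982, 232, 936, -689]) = [-982, -689, 107/13, 18, 776/9, 118, 232, 415, 936]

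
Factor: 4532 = 2^2*11^1*103^1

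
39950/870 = 3995/87 ≈ 45.92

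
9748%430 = 288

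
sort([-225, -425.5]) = [-425.5, -225]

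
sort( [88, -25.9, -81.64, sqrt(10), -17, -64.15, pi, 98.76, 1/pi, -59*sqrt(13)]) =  [-59*sqrt(13), -81.64, -64.15, -25.9, -17, 1/pi, pi, sqrt(10), 88, 98.76]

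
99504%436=96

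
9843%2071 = 1559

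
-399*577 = -230223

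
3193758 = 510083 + 2683675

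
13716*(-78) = -1069848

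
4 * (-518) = -2072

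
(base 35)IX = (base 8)1227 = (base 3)220120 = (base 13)3C0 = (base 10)663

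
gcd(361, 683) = 1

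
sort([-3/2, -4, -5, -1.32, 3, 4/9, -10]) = [-10, -5, -4, -3/2, -1.32, 4/9, 3]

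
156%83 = 73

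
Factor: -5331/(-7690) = 2^(-1)*3^1*5^(-1)*769^(-1)*1777^1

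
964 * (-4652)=-4484528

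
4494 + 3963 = 8457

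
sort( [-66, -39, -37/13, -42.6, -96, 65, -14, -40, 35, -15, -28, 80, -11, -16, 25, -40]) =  [-96, -66, -42.6, -40, -40, -39, -28, -16, -15, -14, -11, -37/13, 25, 35, 65, 80]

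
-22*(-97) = 2134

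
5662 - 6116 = -454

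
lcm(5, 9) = 45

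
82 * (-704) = -57728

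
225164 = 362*622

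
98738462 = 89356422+9382040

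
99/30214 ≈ 0.00328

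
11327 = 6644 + 4683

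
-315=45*(-7)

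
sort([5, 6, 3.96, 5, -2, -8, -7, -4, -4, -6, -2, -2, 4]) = [-8, -7, -6, -4, -4, -2, -2, -2, 3.96, 4, 5, 5, 6]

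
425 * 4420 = 1878500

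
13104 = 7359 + 5745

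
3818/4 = 1909/2 = 954.50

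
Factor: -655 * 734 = -1 * 2^1 * 5^1 * 131^1 * 367^1 = -480770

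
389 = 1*389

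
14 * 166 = 2324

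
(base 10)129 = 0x81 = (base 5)1004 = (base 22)5j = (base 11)108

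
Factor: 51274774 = 2^1*23^1*149^1*7481^1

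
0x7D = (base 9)148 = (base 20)65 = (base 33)3Q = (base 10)125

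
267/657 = 89/219 ≈ 0.406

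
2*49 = 98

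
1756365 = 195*9007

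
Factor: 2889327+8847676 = 19^1 * 31^1 * 19927^1 = 11737003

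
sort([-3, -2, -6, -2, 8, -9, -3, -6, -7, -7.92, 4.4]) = [-9, -7.92, -7, -6, -6, -3, -3, -2, -2, 4.4, 8]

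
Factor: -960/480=-1 * 2^1=-2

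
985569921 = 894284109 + 91285812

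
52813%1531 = 759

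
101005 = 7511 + 93494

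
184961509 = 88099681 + 96861828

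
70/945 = 2/27 ≈ 0.0741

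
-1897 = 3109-5006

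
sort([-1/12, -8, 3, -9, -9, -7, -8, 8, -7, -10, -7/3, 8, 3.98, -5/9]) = [-10, -9, -9, -8, -8, -7, -7, -7/3, -5/9, -1/12, 3, 3.98, 8, 8]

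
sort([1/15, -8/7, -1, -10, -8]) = [-10, -8, -8/7, -1, 1/15]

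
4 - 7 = -3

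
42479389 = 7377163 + 35102226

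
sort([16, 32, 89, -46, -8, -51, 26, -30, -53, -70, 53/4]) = [-70, -53, -51, -46, -30, -8, 53/4, 16, 26, 32, 89]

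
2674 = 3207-533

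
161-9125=-8964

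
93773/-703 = -133 - 274/703 ≈ -133.39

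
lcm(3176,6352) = 6352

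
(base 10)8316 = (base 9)12360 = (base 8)20174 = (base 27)bb0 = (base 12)4990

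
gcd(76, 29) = 1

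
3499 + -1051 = 2448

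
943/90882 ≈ 0.0104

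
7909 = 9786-1877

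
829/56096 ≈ 0.0148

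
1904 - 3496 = -1592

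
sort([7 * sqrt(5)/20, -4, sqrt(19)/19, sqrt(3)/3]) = [-4, sqrt(19)/19, sqrt(3)/3, 7 * sqrt(5)/20]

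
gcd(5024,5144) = 8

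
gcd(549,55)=1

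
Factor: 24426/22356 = 2^ (-1)*3^ (-3)*59^1 = 59/54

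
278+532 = 810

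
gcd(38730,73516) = 2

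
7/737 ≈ 0.00950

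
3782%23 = 10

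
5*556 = 2780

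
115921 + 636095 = 752016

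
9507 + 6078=15585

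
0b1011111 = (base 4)1133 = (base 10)95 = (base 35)2p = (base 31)32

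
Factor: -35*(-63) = 3^2*5^1*7^2 = 2205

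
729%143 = 14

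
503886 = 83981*6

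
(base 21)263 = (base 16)3f3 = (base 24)1i3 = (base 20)2ab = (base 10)1011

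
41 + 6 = 47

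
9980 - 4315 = 5665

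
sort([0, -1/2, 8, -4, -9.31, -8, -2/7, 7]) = [-9.31, -8, -4, -1/2, -2/7, 0, 7, 8]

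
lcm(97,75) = 7275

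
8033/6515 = 1+1518/6515 ≈ 1.23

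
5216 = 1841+3375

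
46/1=46=46.00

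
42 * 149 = 6258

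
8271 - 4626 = 3645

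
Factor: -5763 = -1*3^1*17^1*113^1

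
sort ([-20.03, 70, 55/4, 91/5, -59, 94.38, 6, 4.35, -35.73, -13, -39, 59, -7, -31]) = [-59, -39, -35.73, -31, -20.03, -13, -7, 4.35, 6, 55/4, 91/5, 59, 70, 94.38]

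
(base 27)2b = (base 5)230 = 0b1000001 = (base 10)65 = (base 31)23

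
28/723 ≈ 0.0387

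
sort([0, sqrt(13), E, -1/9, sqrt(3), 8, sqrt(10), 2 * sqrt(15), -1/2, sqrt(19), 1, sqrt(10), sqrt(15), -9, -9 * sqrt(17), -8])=[-9 * sqrt(17), -9, -8, -1/2, -1/9, 0, 1, sqrt(3), E, sqrt(10), sqrt(10), sqrt(13), sqrt(15), sqrt(19), 2 * sqrt(15), 8]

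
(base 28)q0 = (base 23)18f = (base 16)2d8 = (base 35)ks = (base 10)728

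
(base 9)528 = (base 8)657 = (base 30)eb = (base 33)d2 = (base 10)431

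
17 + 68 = 85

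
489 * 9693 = 4739877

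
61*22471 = 1370731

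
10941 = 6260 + 4681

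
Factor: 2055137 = 7^1 * 137^1 * 2143^1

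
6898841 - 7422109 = -523268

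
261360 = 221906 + 39454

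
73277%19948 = 13433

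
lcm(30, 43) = 1290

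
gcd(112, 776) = 8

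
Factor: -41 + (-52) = -1*3^1*31^1 = -93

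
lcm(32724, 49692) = 1341684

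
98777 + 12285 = 111062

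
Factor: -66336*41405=-1*2^5*3^1*5^1*7^2*13^2*691^1=-2746642080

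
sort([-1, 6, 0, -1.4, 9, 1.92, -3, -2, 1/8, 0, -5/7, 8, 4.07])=[-3, -2, -1.4, -1, -5/7, 0, 0, 1/8, 1.92, 4.07, 6, 8, 9]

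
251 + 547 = 798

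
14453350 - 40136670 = -25683320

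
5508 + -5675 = -167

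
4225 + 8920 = 13145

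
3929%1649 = 631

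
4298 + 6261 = 10559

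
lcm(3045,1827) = 9135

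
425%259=166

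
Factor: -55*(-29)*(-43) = -1*5^1*11^1*29^1*43^1 = -68585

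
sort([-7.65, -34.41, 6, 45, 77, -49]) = [-49, -34.41, -7.65, 6, 45, 77]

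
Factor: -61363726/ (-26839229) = 2^1 * 19^ (-1) * 23^ (-1) * 83^1 * 61417^ (-1) * 369661^1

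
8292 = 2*4146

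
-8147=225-8372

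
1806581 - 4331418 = -2524837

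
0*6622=0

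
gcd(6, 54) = 6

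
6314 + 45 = 6359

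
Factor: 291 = 3^1*97^1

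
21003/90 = 233 + 11/30 ≈ 233.37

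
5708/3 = 1902+2/3 ≈ 1902.67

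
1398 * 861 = 1203678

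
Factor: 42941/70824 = 2^(-3)*3^(-1)*13^(-1)*23^1*227^(-1)*1867^1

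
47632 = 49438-1806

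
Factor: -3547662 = -1*2^1*3^1*17^1*34781^1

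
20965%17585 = 3380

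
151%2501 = 151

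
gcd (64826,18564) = 2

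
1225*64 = 78400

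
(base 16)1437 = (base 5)131200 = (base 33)4or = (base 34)4g7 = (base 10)5175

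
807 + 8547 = 9354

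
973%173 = 108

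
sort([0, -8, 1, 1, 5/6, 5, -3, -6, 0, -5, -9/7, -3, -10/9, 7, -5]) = [-8, -6, -5, -5, -3, -3, -9/7, -10/9, 0, 0, 5/6, 1, 1, 5, 7]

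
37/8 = 4 + 5/8 ≈ 4.63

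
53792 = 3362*16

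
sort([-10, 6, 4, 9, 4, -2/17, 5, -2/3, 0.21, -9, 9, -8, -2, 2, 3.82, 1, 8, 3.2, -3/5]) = [-10, -9, -8, -2, -2/3, -3/5, -2/17, 0.21, 1, 2, 3.2, 3.82, 4, 4, 5, 6, 8, 9, 9]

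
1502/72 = 751/36 ≈ 20.86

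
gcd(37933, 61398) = 1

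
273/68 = 4 + 1/68 ≈ 4.01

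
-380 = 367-747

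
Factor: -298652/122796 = -1*3^(-4)*197^1 = -197/81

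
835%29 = 23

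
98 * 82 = 8036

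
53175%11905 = 5555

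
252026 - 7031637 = -6779611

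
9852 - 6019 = 3833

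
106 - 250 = -144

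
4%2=0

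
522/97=5 + 37/97 ≈ 5.38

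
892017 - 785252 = 106765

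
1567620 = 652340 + 915280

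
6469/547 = 11+452/547≈11.83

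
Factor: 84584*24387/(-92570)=-1*2^2*3^1*5^(-1)*11^1*97^1*109^1*739^1*9257^(-1)=-1031375004/46285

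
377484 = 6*62914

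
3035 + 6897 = 9932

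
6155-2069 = 4086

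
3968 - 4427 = -459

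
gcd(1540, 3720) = 20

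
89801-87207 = 2594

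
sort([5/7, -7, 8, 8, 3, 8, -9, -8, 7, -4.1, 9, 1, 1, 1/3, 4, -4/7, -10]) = [-10, -9, -8, -7, -4.1, -4/7, 1/3, 5/7, 1, 1, 3, 4, 7, 8, 8, 8, 9]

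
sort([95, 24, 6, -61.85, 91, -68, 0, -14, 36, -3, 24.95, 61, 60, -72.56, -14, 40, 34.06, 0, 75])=[-72.56, -68, -61.85, -14, -14, -3, 0, 0, 6, 24, 24.95, 34.06, 36, 40, 60, 61, 75, 91, 95]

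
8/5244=2/1311 ≈ 0.00153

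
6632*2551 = 16918232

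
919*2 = 1838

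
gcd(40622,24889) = 1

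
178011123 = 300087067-122075944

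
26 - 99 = -73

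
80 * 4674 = 373920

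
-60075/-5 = 12015 = 12015.00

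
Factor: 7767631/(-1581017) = -1 * 17^(-1) * 93001^(-1) * 7767631^1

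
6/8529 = 2/2843 ≈ 0.000703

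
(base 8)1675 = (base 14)4c5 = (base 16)3bd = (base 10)957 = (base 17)355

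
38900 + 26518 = 65418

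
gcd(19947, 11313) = 3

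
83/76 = 1 + 7/76 ≈ 1.09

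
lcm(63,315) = 315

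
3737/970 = 3 + 827/970 ≈ 3.85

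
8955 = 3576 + 5379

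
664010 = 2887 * 230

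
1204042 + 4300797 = 5504839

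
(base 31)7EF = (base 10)7176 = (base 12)41A0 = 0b1110000001000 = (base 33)6JF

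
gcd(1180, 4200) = 20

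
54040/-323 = -167 - 99/323 ≈ -167.31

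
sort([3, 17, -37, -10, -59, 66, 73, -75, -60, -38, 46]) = [-75, -60, -59, -38, -37, -10, 3, 17, 46, 66, 73]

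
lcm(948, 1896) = 1896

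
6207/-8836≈-0.702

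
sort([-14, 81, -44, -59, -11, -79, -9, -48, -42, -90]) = [-90, -79, -59, -48, -44, -42, -14, -11, -9, 81]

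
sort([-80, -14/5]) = [-80, -14/5]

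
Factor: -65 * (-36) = 2^2 * 3^2 * 5^1 * 13^1 = 2340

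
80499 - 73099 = 7400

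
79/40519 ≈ 0.00195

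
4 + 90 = 94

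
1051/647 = 1 + 404/647 ≈ 1.62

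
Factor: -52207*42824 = -1*2^3*17^1*37^1*53^1*83^1*101^1 = -2235712568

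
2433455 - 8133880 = -5700425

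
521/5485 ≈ 0.0950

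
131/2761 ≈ 0.0474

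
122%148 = 122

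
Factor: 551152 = 2^4*7^2*19^1*37^1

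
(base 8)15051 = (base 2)1101000101001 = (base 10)6697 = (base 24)bf1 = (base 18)12c1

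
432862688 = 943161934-510299246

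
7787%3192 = 1403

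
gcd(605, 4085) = 5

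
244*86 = 20984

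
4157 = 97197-93040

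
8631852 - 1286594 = 7345258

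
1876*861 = 1615236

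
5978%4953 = 1025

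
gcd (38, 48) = 2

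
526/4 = 263/2 = 131.50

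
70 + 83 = 153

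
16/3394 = 8/1697 ≈ 0.00471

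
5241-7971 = -2730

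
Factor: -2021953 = -1*23^1*87911^1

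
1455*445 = 647475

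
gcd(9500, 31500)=500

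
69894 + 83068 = 152962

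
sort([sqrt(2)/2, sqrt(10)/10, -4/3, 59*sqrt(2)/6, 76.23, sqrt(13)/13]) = [-4/3, sqrt(13)/13, sqrt(10)/10, sqrt(2)/2, 59*sqrt(2)/6, 76.23]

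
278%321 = 278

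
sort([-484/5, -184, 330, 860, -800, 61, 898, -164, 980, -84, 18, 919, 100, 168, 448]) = [-800, -184, -164, -484/5, -84, 18, 61, 100, 168, 330, 448, 860, 898, 919, 980]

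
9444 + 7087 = 16531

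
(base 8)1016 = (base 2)1000001110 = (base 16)20e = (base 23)mk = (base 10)526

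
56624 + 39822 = 96446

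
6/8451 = 2/2817 ≈ 0.000710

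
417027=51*8177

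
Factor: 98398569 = 3^1 * 32799523^1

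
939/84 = 313/28 ≈ 11.18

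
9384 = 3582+5802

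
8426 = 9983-1557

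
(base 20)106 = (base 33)ca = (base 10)406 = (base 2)110010110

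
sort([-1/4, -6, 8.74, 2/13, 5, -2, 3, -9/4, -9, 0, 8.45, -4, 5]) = [-9, -6, -4, -9/4, -2, -1/4, 0, 2/13, 3, 5, 5, 8.45, 8.74]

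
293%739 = 293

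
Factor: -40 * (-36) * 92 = 2^7 * 3^2 * 5^1 * 23^1 = 132480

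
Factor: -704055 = -1*3^1*5^1*11^1*17^1*251^1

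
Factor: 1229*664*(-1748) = -1*2^5*19^1*23^1*83^1*1229^1 = -1426465888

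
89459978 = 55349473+34110505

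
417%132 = 21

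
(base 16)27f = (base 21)199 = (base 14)339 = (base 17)23a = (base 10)639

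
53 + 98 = 151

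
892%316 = 260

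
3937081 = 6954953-3017872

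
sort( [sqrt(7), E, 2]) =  [2, sqrt(7), E]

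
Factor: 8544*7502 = 2^6*3^1*11^2*31^1*89^1 = 64097088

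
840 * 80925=67977000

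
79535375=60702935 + 18832440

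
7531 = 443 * 17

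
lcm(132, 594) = 1188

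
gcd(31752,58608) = 72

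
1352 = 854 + 498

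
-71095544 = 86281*(-824)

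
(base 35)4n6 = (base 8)13117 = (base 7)22436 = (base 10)5711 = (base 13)27a4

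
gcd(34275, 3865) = 5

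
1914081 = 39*49079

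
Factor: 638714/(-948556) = -1*2^(-1)*7^(-1)*19^(-1)*1783^(-1)*319357^1 = -319357/474278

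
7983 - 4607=3376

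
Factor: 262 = 2^1*131^1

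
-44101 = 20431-64532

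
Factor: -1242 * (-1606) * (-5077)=-1 * 2^2 * 3^3 * 11^1 * 23^1 * 73^1 * 5077^1=-10126848204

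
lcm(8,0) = 0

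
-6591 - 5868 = -12459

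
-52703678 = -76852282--24148604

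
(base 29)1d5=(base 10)1223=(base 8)2307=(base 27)1i8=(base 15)568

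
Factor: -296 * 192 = -1 * 2^9 * 3^1 * 37^1 = -56832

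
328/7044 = 82/1761 ≈ 0.0466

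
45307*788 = 35701916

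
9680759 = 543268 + 9137491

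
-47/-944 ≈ 0.0498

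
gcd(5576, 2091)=697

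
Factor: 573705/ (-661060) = -1*2^ (-2)*3^2*11^1*19^1*61^1*33053^ (-1) = -114741/132212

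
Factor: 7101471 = 3^1 * 13^1 * 182089^1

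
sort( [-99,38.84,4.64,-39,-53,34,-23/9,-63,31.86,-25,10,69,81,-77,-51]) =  [-99,-77,-63,-53,-51,-39,-25,-23/9,4.64,10,31.86,34,38.84,69,81]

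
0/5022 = 0 = 0.00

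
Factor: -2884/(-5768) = 2^(-1) = 1/2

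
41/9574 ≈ 0.00428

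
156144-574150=-418006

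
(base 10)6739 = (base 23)ch0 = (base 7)25435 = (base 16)1a53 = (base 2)1101001010011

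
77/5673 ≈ 0.0136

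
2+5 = 7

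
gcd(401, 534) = 1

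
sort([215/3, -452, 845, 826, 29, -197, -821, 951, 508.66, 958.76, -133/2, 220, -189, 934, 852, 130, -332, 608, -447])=[-821, -452, -447, -332, -197, -189, -133/2, 29, 215/3, 130, 220, 508.66, 608, 826, 845, 852, 934, 951, 958.76]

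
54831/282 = 18277/94 ≈ 194.44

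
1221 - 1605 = -384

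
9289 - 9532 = -243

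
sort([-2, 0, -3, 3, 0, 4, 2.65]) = [-3, -2, 0, 0, 2.65, 3, 4]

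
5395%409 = 78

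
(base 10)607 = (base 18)1fd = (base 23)139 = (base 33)id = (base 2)1001011111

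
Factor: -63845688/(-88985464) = 3^1*2660237^1*11123183^(-1) = 7980711/11123183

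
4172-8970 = -4798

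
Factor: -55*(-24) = 2^3*3^1*5^1*11^1 = 1320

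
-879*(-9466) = 8320614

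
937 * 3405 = 3190485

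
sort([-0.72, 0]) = [-0.72, 0]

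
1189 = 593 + 596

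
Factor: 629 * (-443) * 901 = -1 * 17^2 * 37^1 * 53^1 * 443^1 = -251060947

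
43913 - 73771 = -29858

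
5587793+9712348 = 15300141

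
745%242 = 19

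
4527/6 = 754+1/2 = 754.50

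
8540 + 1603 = 10143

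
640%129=124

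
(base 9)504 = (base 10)409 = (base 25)g9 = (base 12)2a1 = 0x199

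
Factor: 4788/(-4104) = -1 * 2^(-1) * 3^(-1) * 7^1 = -7/6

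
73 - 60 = 13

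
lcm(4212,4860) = 63180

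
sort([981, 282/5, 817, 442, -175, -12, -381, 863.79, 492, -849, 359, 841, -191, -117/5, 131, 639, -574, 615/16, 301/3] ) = [-849, -574, -381, -191, -175, -117/5, -12, 615/16, 282/5, 301/3, 131, 359, 442, 492, 639, 817, 841, 863.79, 981] 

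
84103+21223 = 105326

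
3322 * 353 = 1172666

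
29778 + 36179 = 65957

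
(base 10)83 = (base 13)65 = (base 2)1010011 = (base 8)123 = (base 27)32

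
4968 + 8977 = 13945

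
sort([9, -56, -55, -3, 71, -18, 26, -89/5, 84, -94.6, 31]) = [-94.6, -56, -55, -18, -89/5, -3, 9, 26, 31, 71, 84]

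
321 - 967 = -646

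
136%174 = 136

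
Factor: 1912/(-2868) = -1*2^1*3^(-1) = -2/3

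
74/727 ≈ 0.102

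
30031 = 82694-52663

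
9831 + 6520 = 16351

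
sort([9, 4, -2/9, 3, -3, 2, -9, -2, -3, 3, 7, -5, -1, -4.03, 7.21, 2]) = [-9, -5, -4.03, -3, -3, -2, -1, -2/9, 2, 2, 3, 3, 4, 7, 7.21, 9]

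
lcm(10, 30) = 30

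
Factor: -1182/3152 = -1*2^(-3)*3^1 = -3/8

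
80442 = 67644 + 12798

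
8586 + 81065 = 89651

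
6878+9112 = 15990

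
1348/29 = 46 + 14/29 ≈ 46.48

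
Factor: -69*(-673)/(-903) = -1*7^(-1)*23^1*43^(-1)*673^1 = -15479/301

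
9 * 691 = 6219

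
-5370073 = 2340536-7710609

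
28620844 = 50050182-21429338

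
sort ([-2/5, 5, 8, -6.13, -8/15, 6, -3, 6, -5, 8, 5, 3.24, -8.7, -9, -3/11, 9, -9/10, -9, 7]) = [-9, -9, -8.7, -6.13, -5, -3, -9/10, -8/15, -2/5, -3/11, 3.24, 5, 5, 6, 6, 7, 8, 8, 9]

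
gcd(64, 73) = 1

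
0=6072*0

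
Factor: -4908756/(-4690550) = 2^1*3^1*5^(-2)*93811^(-1)*409063^1 = 2454378/2345275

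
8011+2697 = 10708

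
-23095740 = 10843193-33938933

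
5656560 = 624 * 9065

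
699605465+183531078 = 883136543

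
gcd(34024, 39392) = 8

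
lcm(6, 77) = 462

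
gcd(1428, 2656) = 4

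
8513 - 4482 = 4031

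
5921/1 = 5921 = 5921.00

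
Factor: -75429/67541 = -1*3^2*17^1*137^(-1) = -153/137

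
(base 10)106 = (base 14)78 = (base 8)152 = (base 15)71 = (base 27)3p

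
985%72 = 49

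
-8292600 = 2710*(-3060)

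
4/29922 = 2/14961 ≈ 0.000134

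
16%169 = 16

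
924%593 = 331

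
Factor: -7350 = -1*2^1*3^1*5^2*7^2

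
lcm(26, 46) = 598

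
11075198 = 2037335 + 9037863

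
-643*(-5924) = 3809132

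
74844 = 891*84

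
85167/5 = 17033 + 2/5 = 17033.40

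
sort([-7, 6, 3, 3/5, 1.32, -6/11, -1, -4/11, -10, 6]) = [-10, -7, -1, -6/11, -4/11, 3/5, 1.32, 3, 6, 6]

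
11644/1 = 11644 = 11644.00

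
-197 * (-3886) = 765542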